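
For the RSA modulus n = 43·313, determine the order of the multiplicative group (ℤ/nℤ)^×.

φ(13459) = 13459 · (1 − 1/43) · (1 − 1/313)
       = 13459 · 13104/13459 = 13104.

13104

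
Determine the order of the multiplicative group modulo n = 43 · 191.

φ(8213) = 8213 · (1 − 1/43) · (1 − 1/191)
       = 8213 · 7980/8213 = 7980.

7980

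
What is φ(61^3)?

223260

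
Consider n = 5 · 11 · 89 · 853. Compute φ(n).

2999040

φ(5) = 5 − 1 = 4.
φ(11) = 11 − 1 = 10.
φ(89) = 89 − 1 = 88.
φ(853) = 853 − 1 = 852.
Multiply: 4 · 10 · 88 · 852 = 2999040.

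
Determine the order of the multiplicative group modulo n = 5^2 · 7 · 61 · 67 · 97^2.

4425062400

φ(6729552025) = 6729552025 · (1 − 1/5) · (1 − 1/7) · (1 − 1/61) · (1 − 1/67) · (1 − 1/97)
       = 6729552025 · 9123840/13875365 = 4425062400.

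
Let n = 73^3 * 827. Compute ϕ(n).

316926288

φ(321717059) = 321717059 · (1 − 1/73) · (1 − 1/827)
       = 321717059 · 59472/60371 = 316926288.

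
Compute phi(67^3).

296274

φ(300763) = 300763 · (1 − 1/67)
       = 300763 · 66/67 = 296274.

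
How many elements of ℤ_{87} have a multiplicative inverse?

56

Prime factorization: 87 = 3 · 29.
φ(3) = 3 − 1 = 2.
φ(29) = 29 − 1 = 28.
φ(87) = 2 × 28 = 56.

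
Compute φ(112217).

84480

112217 = 7 * 17 * 23 * 41.
φ(112217) = 112217 · (1 − 1/7) · (1 − 1/17) · (1 − 1/23) · (1 − 1/41)
       = 112217 · 84480/112217 = 84480.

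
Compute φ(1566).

504

Factor 1566: 1566 = 2 × 3**3 × 29.
φ(2) = 2 − 1 = 1.
φ(3^3) = 3^3 − 3^2 = 27 − 9 = 18.
φ(29) = 29 − 1 = 28.
Multiply: 1 · 18 · 28 = 504.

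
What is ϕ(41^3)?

67240

φ(41^3) = 41^2·(41−1) = 1681·40 = 67240.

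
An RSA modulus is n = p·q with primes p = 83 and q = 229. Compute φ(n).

φ(pq) = (p−1)(q−1) = 82 · 228 = 18696.

18696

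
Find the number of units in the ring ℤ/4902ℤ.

1512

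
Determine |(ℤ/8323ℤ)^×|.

First factor: 8323 = 7 · 29 · 41.
φ(8323) = 8323 · (1 − 1/7) · (1 − 1/29) · (1 − 1/41)
       = 8323 · 6720/8323 = 6720.

6720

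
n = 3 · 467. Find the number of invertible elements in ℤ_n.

932

φ(1401) = 1401 · (1 − 1/3) · (1 − 1/467)
       = 1401 · 932/1401 = 932.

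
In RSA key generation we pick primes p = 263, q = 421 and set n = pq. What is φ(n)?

110040

For distinct primes, φ(pq) = (p−1)(q−1) = 262 × 420 = 110040.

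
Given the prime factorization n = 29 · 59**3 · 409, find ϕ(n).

2306482752

φ(2436000319) = 2436000319 · (1 − 1/29) · (1 − 1/59) · (1 − 1/409)
       = 2436000319 · 662592/699799 = 2306482752.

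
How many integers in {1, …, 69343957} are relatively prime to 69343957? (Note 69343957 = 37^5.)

φ(69343957) = 69343957 · (1 − 1/37)
       = 69343957 · 36/37 = 67469796.

67469796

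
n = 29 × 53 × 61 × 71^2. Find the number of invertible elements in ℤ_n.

434179200

φ(472629037) = 472629037 · (1 − 1/29) · (1 − 1/53) · (1 − 1/61) · (1 − 1/71)
       = 472629037 · 6115200/6656747 = 434179200.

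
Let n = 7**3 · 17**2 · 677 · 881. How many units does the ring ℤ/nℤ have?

φ(7^3) = 7^3 − 7^2 = 343 − 49 = 294.
φ(17^2) = 17^2 − 17^1 = 289 − 17 = 272.
φ(677) = 677 − 1 = 676.
φ(881) = 881 − 1 = 880.
Since φ is multiplicative, φ(59123010499) = 294 · 272 · 676 · 880 = 47571363840.

47571363840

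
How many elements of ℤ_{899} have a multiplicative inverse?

First factor: 899 = 29 × 31.
φ(29) = 29 − 1 = 28.
φ(31) = 31 − 1 = 30.
Since φ is multiplicative, φ(899) = 28 · 30 = 840.

840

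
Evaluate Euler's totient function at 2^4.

φ(16) = 16 · (1 − 1/2)
       = 16 · 1/2 = 8.

8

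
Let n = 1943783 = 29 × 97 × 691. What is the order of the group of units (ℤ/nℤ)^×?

1854720

φ(29) = 29 − 1 = 28.
φ(97) = 97 − 1 = 96.
φ(691) = 691 − 1 = 690.
φ(1943783) = 28 × 96 × 690 = 1854720.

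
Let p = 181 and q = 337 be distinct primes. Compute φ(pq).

60480

φ(181) = 181 − 1 = 180.
φ(337) = 337 − 1 = 336.
Since φ is multiplicative, φ(60997) = 180 · 336 = 60480.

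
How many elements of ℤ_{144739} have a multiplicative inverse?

First factor: 144739 = 7 * 23 * 29 * 31.
φ(7) = 7 − 1 = 6.
φ(23) = 23 − 1 = 22.
φ(29) = 29 − 1 = 28.
φ(31) = 31 − 1 = 30.
φ(144739) = 6 × 22 × 28 × 30 = 110880.

110880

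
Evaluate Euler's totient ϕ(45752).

Factor 45752: 45752 = 2**3 · 7 · 19 · 43.
φ(45752) = 45752 · (1 − 1/2) · (1 − 1/7) · (1 − 1/19) · (1 − 1/43)
       = 45752 · 4536/11438 = 18144.

18144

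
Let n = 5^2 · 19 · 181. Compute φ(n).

64800

φ(85975) = 85975 · (1 − 1/5) · (1 − 1/19) · (1 − 1/181)
       = 85975 · 12960/17195 = 64800.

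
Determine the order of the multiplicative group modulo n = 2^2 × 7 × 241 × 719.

2067840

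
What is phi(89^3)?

φ(704969) = 704969 · (1 − 1/89)
       = 704969 · 88/89 = 697048.

697048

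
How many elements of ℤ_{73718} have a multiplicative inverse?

First factor: 73718 = 2 · 29 · 31 · 41.
φ(2) = 2 − 1 = 1.
φ(29) = 29 − 1 = 28.
φ(31) = 31 − 1 = 30.
φ(41) = 41 − 1 = 40.
φ(73718) = 1 × 28 × 30 × 40 = 33600.

33600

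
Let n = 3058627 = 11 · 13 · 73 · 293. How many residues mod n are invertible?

φ(11) = 11 − 1 = 10.
φ(13) = 13 − 1 = 12.
φ(73) = 73 − 1 = 72.
φ(293) = 293 − 1 = 292.
φ(3058627) = 10 × 12 × 72 × 292 = 2522880.

2522880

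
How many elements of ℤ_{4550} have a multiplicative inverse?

1440

First factor: 4550 = 2 × 5**2 × 7 × 13.
φ(4550) = 4550 · (1 − 1/2) · (1 − 1/5) · (1 − 1/7) · (1 − 1/13)
       = 4550 · 288/910 = 1440.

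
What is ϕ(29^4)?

φ(707281) = 707281 · (1 − 1/29)
       = 707281 · 28/29 = 682892.

682892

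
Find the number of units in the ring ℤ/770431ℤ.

665280

Prime factorization: 770431 = 19 · 23 · 41 · 43.
φ(770431) = 770431 · (1 − 1/19) · (1 − 1/23) · (1 − 1/41) · (1 − 1/43)
       = 770431 · 665280/770431 = 665280.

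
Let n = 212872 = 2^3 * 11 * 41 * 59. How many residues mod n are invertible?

92800

φ(2^3) = 2^3 − 2^2 = 8 − 4 = 4.
φ(11) = 11 − 1 = 10.
φ(41) = 41 − 1 = 40.
φ(59) = 59 − 1 = 58.
Multiply: 4 · 10 · 40 · 58 = 92800.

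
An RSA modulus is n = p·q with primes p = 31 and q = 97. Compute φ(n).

2880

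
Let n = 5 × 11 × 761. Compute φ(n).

30400

φ(41855) = 41855 · (1 − 1/5) · (1 − 1/11) · (1 − 1/761)
       = 41855 · 30400/41855 = 30400.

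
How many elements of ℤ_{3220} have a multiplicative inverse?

Factor 3220: 3220 = 2^2 * 5 * 7 * 23.
φ(2^2) = 2^2 − 2^1 = 4 − 2 = 2.
φ(5) = 5 − 1 = 4.
φ(7) = 7 − 1 = 6.
φ(23) = 23 − 1 = 22.
φ(3220) = 2 × 4 × 6 × 22 = 1056.

1056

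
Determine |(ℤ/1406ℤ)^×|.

Factor 1406: 1406 = 2 · 19 · 37.
φ(2) = 2 − 1 = 1.
φ(19) = 19 − 1 = 18.
φ(37) = 37 − 1 = 36.
Multiply: 1 · 18 · 36 = 648.

648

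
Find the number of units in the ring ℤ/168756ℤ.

47040

Prime factorization: 168756 = 2^2 · 3 · 7^3 · 41.
φ(168756) = 168756 · (1 − 1/2) · (1 − 1/3) · (1 − 1/7) · (1 − 1/41)
       = 168756 · 480/1722 = 47040.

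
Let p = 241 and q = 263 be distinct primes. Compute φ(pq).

For distinct primes, φ(pq) = (p−1)(q−1) = 240 × 262 = 62880.

62880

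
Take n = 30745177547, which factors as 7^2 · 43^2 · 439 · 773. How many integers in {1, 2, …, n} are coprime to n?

φ(7^2) = 7^1·(7−1) = 7·6 = 42.
φ(43^2) = 43^1·(43−1) = 43·42 = 1806.
φ(439) = 439 − 1 = 438.
φ(773) = 773 − 1 = 772.
Multiply: 42 · 1806 · 438 · 772 = 25648291872.

25648291872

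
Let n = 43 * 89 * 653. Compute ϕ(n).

φ(2499031) = 2499031 · (1 − 1/43) · (1 − 1/89) · (1 − 1/653)
       = 2499031 · 2409792/2499031 = 2409792.

2409792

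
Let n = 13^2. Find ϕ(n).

φ(13^2) = 13^2 − 13^1 = 169 − 13 = 156.

156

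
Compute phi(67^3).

φ(67^3) = 67^3 − 67^2 = 300763 − 4489 = 296274.

296274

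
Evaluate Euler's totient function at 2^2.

2

φ(4) = 4 · (1 − 1/2)
       = 4 · 1/2 = 2.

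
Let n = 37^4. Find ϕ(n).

φ(37^4) = 37^3·(37−1) = 50653·36 = 1823508.

1823508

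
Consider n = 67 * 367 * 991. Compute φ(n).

23914440

φ(67) = 67 − 1 = 66.
φ(367) = 367 − 1 = 366.
φ(991) = 991 − 1 = 990.
Since φ is multiplicative, φ(24367699) = 66 · 366 · 990 = 23914440.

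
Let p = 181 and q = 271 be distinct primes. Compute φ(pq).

φ(pq) = (p−1)(q−1) = 180 · 270 = 48600.

48600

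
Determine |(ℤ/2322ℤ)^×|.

756

First factor: 2322 = 2 · 3^3 · 43.
φ(2) = 2 − 1 = 1.
φ(3^3) = 3^3 − 3^2 = 27 − 9 = 18.
φ(43) = 43 − 1 = 42.
Since φ is multiplicative, φ(2322) = 1 · 18 · 42 = 756.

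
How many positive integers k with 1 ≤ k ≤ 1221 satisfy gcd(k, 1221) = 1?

First factor: 1221 = 3 · 11 · 37.
φ(3) = 3 − 1 = 2.
φ(11) = 11 − 1 = 10.
φ(37) = 37 − 1 = 36.
φ(1221) = 2 × 10 × 36 = 720.

720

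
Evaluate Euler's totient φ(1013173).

Factor 1013173: 1013173 = 7^2 × 23 × 29 × 31.
φ(1013173) = 1013173 · (1 − 1/7) · (1 − 1/23) · (1 − 1/29) · (1 − 1/31)
       = 1013173 · 110880/144739 = 776160.

776160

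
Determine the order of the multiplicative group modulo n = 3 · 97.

φ(3) = 3 − 1 = 2.
φ(97) = 97 − 1 = 96.
φ(291) = 2 × 96 = 192.

192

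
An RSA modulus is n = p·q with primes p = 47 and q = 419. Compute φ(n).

φ(n) = (p − 1)(q − 1) = (47−1)(419−1) = 46·418 = 19228.

19228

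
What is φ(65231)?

60480

Prime factorization: 65231 = 37 × 41 × 43.
φ(65231) = 65231 · (1 − 1/37) · (1 − 1/41) · (1 − 1/43)
       = 65231 · 60480/65231 = 60480.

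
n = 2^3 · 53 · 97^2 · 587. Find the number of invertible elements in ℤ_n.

1135021056

φ(2341787192) = 2341787192 · (1 − 1/2) · (1 − 1/53) · (1 − 1/97) · (1 − 1/587)
       = 2341787192 · 2925312/6035534 = 1135021056.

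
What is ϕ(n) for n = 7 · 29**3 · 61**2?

φ(7) = 7 − 1 = 6.
φ(29^3) = 29^3 − 29^2 = 24389 − 841 = 23548.
φ(61^2) = 61^2 − 61^1 = 3721 − 61 = 3660.
φ(635260283) = 6 × 23548 × 3660 = 517114080.

517114080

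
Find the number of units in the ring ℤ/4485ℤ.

2112

Prime factorization: 4485 = 3 · 5 · 13 · 23.
φ(3) = 3 − 1 = 2.
φ(5) = 5 − 1 = 4.
φ(13) = 13 − 1 = 12.
φ(23) = 23 − 1 = 22.
Since φ is multiplicative, φ(4485) = 2 · 4 · 12 · 22 = 2112.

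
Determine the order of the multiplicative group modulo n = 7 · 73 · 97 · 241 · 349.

3463741440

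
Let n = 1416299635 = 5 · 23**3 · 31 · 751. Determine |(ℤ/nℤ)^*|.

1047420000

φ(1416299635) = 1416299635 · (1 − 1/5) · (1 − 1/23) · (1 − 1/31) · (1 − 1/751)
       = 1416299635 · 1980000/2677315 = 1047420000.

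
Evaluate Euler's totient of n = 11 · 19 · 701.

φ(146509) = 146509 · (1 − 1/11) · (1 − 1/19) · (1 − 1/701)
       = 146509 · 126000/146509 = 126000.

126000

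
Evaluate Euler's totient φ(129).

Factor 129: 129 = 3 · 43.
φ(129) = 129 · (1 − 1/3) · (1 − 1/43)
       = 129 · 84/129 = 84.

84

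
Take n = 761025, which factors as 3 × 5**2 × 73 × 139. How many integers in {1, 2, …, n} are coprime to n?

397440

φ(3) = 3 − 1 = 2.
φ(5^2) = 5^1·(5−1) = 5·4 = 20.
φ(73) = 73 − 1 = 72.
φ(139) = 139 − 1 = 138.
Multiply: 2 · 20 · 72 · 138 = 397440.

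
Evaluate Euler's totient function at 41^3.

67240

φ(41^3) = 41^3 − 41^2 = 68921 − 1681 = 67240.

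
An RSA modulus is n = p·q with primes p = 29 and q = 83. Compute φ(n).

For distinct primes, φ(pq) = (p−1)(q−1) = 28 × 82 = 2296.

2296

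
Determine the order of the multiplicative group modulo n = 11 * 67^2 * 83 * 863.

φ(11) = 11 − 1 = 10.
φ(67^2) = 67^2 − 67^1 = 4489 − 67 = 4422.
φ(83) = 83 − 1 = 82.
φ(863) = 863 − 1 = 862.
φ(3536968391) = 10 × 4422 × 82 × 862 = 3125646480.

3125646480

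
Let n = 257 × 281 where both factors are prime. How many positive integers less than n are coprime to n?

71680

φ(n) = (p − 1)(q − 1) = (257−1)(281−1) = 256·280 = 71680.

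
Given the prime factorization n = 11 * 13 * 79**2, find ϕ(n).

φ(892463) = 892463 · (1 − 1/11) · (1 − 1/13) · (1 − 1/79)
       = 892463 · 9360/11297 = 739440.

739440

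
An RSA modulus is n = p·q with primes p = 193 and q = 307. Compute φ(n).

58752

φ(193) = 193 − 1 = 192.
φ(307) = 307 − 1 = 306.
Since φ is multiplicative, φ(59251) = 192 · 306 = 58752.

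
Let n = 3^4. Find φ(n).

φ(81) = 81 · (1 − 1/3)
       = 81 · 2/3 = 54.

54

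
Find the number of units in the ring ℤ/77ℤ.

Factor 77: 77 = 7 · 11.
φ(77) = 77 · (1 − 1/7) · (1 − 1/11)
       = 77 · 60/77 = 60.

60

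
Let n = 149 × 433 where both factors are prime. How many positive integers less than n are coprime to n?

For distinct primes, φ(pq) = (p−1)(q−1) = 148 × 432 = 63936.

63936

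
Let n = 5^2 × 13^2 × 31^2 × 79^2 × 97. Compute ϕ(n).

1716447283200

φ(2457966829825) = 2457966829825 · (1 − 1/5) · (1 − 1/13) · (1 − 1/31) · (1 − 1/79) · (1 − 1/97)
       = 2457966829825 · 10782720/15440945 = 1716447283200.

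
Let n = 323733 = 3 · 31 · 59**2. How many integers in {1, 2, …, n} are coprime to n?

φ(323733) = 323733 · (1 − 1/3) · (1 − 1/31) · (1 − 1/59)
       = 323733 · 3480/5487 = 205320.

205320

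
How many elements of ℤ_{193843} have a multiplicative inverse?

168480

First factor: 193843 = 13^2 · 31 · 37.
φ(13^2) = 13^2 − 13^1 = 169 − 13 = 156.
φ(31) = 31 − 1 = 30.
φ(37) = 37 − 1 = 36.
Since φ is multiplicative, φ(193843) = 156 · 30 · 36 = 168480.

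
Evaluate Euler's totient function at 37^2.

1332

φ(1369) = 1369 · (1 − 1/37)
       = 1369 · 36/37 = 1332.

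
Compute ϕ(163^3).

4304178

φ(4330747) = 4330747 · (1 − 1/163)
       = 4330747 · 162/163 = 4304178.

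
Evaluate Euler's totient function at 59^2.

3422

φ(59^2) = 59^2 − 59^1 = 3481 − 59 = 3422.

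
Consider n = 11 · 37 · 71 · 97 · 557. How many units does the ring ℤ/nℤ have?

φ(1561276013) = 1561276013 · (1 − 1/11) · (1 − 1/37) · (1 − 1/71) · (1 − 1/97) · (1 − 1/557)
       = 1561276013 · 1345075200/1561276013 = 1345075200.

1345075200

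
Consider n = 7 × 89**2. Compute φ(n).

46992

φ(55447) = 55447 · (1 − 1/7) · (1 − 1/89)
       = 55447 · 528/623 = 46992.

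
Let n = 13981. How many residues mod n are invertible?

12000

13981 = 11 × 31 × 41.
φ(11) = 11 − 1 = 10.
φ(31) = 31 − 1 = 30.
φ(41) = 41 − 1 = 40.
Multiply: 10 · 30 · 40 = 12000.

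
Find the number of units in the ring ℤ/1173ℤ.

704

Prime factorization: 1173 = 3 * 17 * 23.
φ(1173) = 1173 · (1 − 1/3) · (1 − 1/17) · (1 − 1/23)
       = 1173 · 704/1173 = 704.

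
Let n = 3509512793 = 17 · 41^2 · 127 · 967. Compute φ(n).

3193827840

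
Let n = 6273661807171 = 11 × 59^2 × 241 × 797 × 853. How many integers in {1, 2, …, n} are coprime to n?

5569855257600

φ(6273661807171) = 6273661807171 · (1 − 1/11) · (1 − 1/59) · (1 − 1/241) · (1 − 1/797) · (1 − 1/853)
       = 6273661807171 · 94404326400/106333250969 = 5569855257600.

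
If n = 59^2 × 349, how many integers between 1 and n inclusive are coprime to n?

φ(59^2) = 59^1·(59−1) = 59·58 = 3422.
φ(349) = 349 − 1 = 348.
φ(1214869) = 3422 × 348 = 1190856.

1190856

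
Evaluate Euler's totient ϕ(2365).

1680

Prime factorization: 2365 = 5 · 11 · 43.
φ(2365) = 2365 · (1 − 1/5) · (1 − 1/11) · (1 − 1/43)
       = 2365 · 1680/2365 = 1680.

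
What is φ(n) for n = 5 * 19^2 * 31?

41040

φ(55955) = 55955 · (1 − 1/5) · (1 − 1/19) · (1 − 1/31)
       = 55955 · 2160/2945 = 41040.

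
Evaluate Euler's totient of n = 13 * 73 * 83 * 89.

φ(13) = 13 − 1 = 12.
φ(73) = 73 − 1 = 72.
φ(83) = 83 − 1 = 82.
φ(89) = 89 − 1 = 88.
φ(7010263) = 12 × 72 × 82 × 88 = 6234624.

6234624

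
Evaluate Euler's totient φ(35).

24

Factor 35: 35 = 5 · 7.
φ(35) = 35 · (1 − 1/5) · (1 − 1/7)
       = 35 · 24/35 = 24.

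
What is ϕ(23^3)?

φ(23^3) = 23^3 − 23^2 = 12167 − 529 = 11638.

11638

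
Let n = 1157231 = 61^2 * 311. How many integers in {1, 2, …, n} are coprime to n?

φ(1157231) = 1157231 · (1 − 1/61) · (1 − 1/311)
       = 1157231 · 18600/18971 = 1134600.

1134600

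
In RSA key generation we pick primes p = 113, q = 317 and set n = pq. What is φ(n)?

35392

For distinct primes, φ(pq) = (p−1)(q−1) = 112 × 316 = 35392.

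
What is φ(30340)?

11520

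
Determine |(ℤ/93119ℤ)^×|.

78624

93119 = 13^2 · 19 · 29.
φ(13^2) = 13^2 − 13^1 = 169 − 13 = 156.
φ(19) = 19 − 1 = 18.
φ(29) = 29 − 1 = 28.
Multiply: 156 · 18 · 28 = 78624.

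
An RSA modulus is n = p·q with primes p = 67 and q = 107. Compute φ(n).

φ(7169) = 7169 · (1 − 1/67) · (1 − 1/107)
       = 7169 · 6996/7169 = 6996.

6996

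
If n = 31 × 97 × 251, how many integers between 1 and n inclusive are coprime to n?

φ(754757) = 754757 · (1 − 1/31) · (1 − 1/97) · (1 − 1/251)
       = 754757 · 720000/754757 = 720000.

720000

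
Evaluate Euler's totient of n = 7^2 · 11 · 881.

φ(7^2) = 7^2 − 7^1 = 49 − 7 = 42.
φ(11) = 11 − 1 = 10.
φ(881) = 881 − 1 = 880.
Since φ is multiplicative, φ(474859) = 42 · 10 · 880 = 369600.

369600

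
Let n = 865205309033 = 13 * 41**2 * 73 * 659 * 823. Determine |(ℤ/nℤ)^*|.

φ(13) = 13 − 1 = 12.
φ(41^2) = 41^2 − 41^1 = 1681 − 41 = 1640.
φ(73) = 73 − 1 = 72.
φ(659) = 659 − 1 = 658.
φ(823) = 823 − 1 = 822.
Multiply: 12 · 1640 · 72 · 658 · 822 = 766399656960.

766399656960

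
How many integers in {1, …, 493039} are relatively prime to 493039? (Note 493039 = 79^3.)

486798

φ(79^3) = 79^2·(79−1) = 6241·78 = 486798.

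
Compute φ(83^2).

φ(83^2) = 83^2 − 83^1 = 6889 − 83 = 6806.

6806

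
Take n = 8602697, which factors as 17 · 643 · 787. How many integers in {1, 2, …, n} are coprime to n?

8073792

φ(8602697) = 8602697 · (1 − 1/17) · (1 − 1/643) · (1 − 1/787)
       = 8602697 · 8073792/8602697 = 8073792.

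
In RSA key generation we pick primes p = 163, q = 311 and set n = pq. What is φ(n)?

φ(50693) = 50693 · (1 − 1/163) · (1 − 1/311)
       = 50693 · 50220/50693 = 50220.

50220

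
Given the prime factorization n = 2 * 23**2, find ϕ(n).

506

φ(2) = 2 − 1 = 1.
φ(23^2) = 23^1·(23−1) = 23·22 = 506.
Multiply: 1 · 506 = 506.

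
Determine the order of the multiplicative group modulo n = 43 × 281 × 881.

φ(43) = 43 − 1 = 42.
φ(281) = 281 − 1 = 280.
φ(881) = 881 − 1 = 880.
Since φ is multiplicative, φ(10645123) = 42 · 280 · 880 = 10348800.

10348800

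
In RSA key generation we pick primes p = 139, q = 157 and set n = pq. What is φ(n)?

φ(139) = 139 − 1 = 138.
φ(157) = 157 − 1 = 156.
φ(21823) = 138 × 156 = 21528.

21528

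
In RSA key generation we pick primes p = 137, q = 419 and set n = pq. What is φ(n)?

φ(57403) = 57403 · (1 − 1/137) · (1 − 1/419)
       = 57403 · 56848/57403 = 56848.

56848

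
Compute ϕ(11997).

7560

Factor 11997: 11997 = 3**2 · 31 · 43.
φ(11997) = 11997 · (1 − 1/3) · (1 − 1/31) · (1 − 1/43)
       = 11997 · 2520/3999 = 7560.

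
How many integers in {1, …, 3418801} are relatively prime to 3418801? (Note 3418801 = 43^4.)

φ(3418801) = 3418801 · (1 − 1/43)
       = 3418801 · 42/43 = 3339294.

3339294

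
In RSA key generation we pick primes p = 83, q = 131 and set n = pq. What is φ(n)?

φ(pq) = (p−1)(q−1) = 82 · 130 = 10660.

10660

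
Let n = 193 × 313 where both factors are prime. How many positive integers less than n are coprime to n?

59904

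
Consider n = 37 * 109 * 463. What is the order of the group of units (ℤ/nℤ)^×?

1796256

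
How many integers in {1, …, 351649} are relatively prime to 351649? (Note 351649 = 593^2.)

φ(351649) = 351649 · (1 − 1/593)
       = 351649 · 592/593 = 351056.

351056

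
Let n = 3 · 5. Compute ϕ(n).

φ(15) = 15 · (1 − 1/3) · (1 − 1/5)
       = 15 · 8/15 = 8.

8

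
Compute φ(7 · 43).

252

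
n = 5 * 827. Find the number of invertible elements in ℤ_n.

3304

φ(5) = 5 − 1 = 4.
φ(827) = 827 − 1 = 826.
Since φ is multiplicative, φ(4135) = 4 · 826 = 3304.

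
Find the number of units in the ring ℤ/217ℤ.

180

First factor: 217 = 7 × 31.
φ(217) = 217 · (1 − 1/7) · (1 − 1/31)
       = 217 · 180/217 = 180.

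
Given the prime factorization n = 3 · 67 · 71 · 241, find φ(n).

2217600

φ(3) = 3 − 1 = 2.
φ(67) = 67 − 1 = 66.
φ(71) = 71 − 1 = 70.
φ(241) = 241 − 1 = 240.
Since φ is multiplicative, φ(3439311) = 2 · 66 · 70 · 240 = 2217600.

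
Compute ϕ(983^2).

965306

φ(966289) = 966289 · (1 − 1/983)
       = 966289 · 982/983 = 965306.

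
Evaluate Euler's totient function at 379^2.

φ(379^2) = 379^2 − 379^1 = 143641 − 379 = 143262.

143262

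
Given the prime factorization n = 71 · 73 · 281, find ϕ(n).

φ(1456423) = 1456423 · (1 − 1/71) · (1 − 1/73) · (1 − 1/281)
       = 1456423 · 1411200/1456423 = 1411200.

1411200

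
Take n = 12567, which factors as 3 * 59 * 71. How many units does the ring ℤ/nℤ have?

φ(3) = 3 − 1 = 2.
φ(59) = 59 − 1 = 58.
φ(71) = 71 − 1 = 70.
Multiply: 2 · 58 · 70 = 8120.

8120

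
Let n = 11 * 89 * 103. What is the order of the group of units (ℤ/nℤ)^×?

89760

φ(11) = 11 − 1 = 10.
φ(89) = 89 − 1 = 88.
φ(103) = 103 − 1 = 102.
Since φ is multiplicative, φ(100837) = 10 · 88 · 102 = 89760.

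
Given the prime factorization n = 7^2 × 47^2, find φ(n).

φ(7^2) = 7^2 − 7^1 = 49 − 7 = 42.
φ(47^2) = 47^2 − 47^1 = 2209 − 47 = 2162.
Since φ is multiplicative, φ(108241) = 42 · 2162 = 90804.

90804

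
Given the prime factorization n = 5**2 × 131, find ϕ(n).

2600

φ(5^2) = 5^2 − 5^1 = 25 − 5 = 20.
φ(131) = 131 − 1 = 130.
Since φ is multiplicative, φ(3275) = 20 · 130 = 2600.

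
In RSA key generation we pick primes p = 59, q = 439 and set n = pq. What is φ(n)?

φ(n) = (p − 1)(q − 1) = (59−1)(439−1) = 58·438 = 25404.

25404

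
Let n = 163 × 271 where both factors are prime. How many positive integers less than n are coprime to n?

43740

For distinct primes, φ(pq) = (p−1)(q−1) = 162 × 270 = 43740.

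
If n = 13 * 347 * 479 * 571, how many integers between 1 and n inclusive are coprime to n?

1131253920

φ(13) = 13 − 1 = 12.
φ(347) = 347 − 1 = 346.
φ(479) = 479 − 1 = 478.
φ(571) = 571 − 1 = 570.
Since φ is multiplicative, φ(1233799099) = 12 · 346 · 478 · 570 = 1131253920.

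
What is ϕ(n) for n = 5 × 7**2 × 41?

6720

φ(5) = 5 − 1 = 4.
φ(7^2) = 7^1·(7−1) = 7·6 = 42.
φ(41) = 41 − 1 = 40.
Multiply: 4 · 42 · 40 = 6720.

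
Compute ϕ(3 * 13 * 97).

2304

φ(3) = 3 − 1 = 2.
φ(13) = 13 − 1 = 12.
φ(97) = 97 − 1 = 96.
φ(3783) = 2 × 12 × 96 = 2304.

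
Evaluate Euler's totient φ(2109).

1296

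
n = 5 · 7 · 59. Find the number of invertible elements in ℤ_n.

φ(2065) = 2065 · (1 − 1/5) · (1 − 1/7) · (1 − 1/59)
       = 2065 · 1392/2065 = 1392.

1392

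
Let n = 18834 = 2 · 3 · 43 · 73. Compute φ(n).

6048

φ(18834) = 18834 · (1 − 1/2) · (1 − 1/3) · (1 − 1/43) · (1 − 1/73)
       = 18834 · 6048/18834 = 6048.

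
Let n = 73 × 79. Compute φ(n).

φ(73) = 73 − 1 = 72.
φ(79) = 79 − 1 = 78.
Since φ is multiplicative, φ(5767) = 72 · 78 = 5616.

5616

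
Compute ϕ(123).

80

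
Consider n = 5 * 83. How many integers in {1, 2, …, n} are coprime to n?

328

φ(415) = 415 · (1 − 1/5) · (1 − 1/83)
       = 415 · 328/415 = 328.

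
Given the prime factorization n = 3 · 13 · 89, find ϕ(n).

2112

φ(3) = 3 − 1 = 2.
φ(13) = 13 − 1 = 12.
φ(89) = 89 − 1 = 88.
Since φ is multiplicative, φ(3471) = 2 · 12 · 88 = 2112.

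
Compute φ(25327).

22680

First factor: 25327 = 19 × 31 × 43.
φ(19) = 19 − 1 = 18.
φ(31) = 31 − 1 = 30.
φ(43) = 43 − 1 = 42.
Since φ is multiplicative, φ(25327) = 18 · 30 · 42 = 22680.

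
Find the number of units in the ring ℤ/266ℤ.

Factor 266: 266 = 2 × 7 × 19.
φ(266) = 266 · (1 − 1/2) · (1 − 1/7) · (1 − 1/19)
       = 266 · 108/266 = 108.

108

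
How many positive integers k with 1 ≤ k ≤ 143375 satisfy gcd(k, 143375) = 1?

Factor 143375: 143375 = 5^3 * 31 * 37.
φ(143375) = 143375 · (1 − 1/5) · (1 − 1/31) · (1 − 1/37)
       = 143375 · 4320/5735 = 108000.

108000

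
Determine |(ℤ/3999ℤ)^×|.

2520

3999 = 3 * 31 * 43.
φ(3) = 3 − 1 = 2.
φ(31) = 31 − 1 = 30.
φ(43) = 43 − 1 = 42.
Since φ is multiplicative, φ(3999) = 2 · 30 · 42 = 2520.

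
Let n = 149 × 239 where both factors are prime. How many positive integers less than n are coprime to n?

35224

φ(35611) = 35611 · (1 − 1/149) · (1 − 1/239)
       = 35611 · 35224/35611 = 35224.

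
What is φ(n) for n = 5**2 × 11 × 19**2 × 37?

φ(5^2) = 5^2 − 5^1 = 25 − 5 = 20.
φ(11) = 11 − 1 = 10.
φ(19^2) = 19^2 − 19^1 = 361 − 19 = 342.
φ(37) = 37 − 1 = 36.
Since φ is multiplicative, φ(3673175) = 20 · 10 · 342 · 36 = 2462400.

2462400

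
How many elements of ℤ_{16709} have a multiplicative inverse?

12600

Prime factorization: 16709 = 7^2 · 11 · 31.
φ(16709) = 16709 · (1 − 1/7) · (1 − 1/11) · (1 − 1/31)
       = 16709 · 1800/2387 = 12600.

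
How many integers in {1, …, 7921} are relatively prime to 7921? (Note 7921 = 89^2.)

φ(89^2) = 89^2 − 89^1 = 7921 − 89 = 7832.

7832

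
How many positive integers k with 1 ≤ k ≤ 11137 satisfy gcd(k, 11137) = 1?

9072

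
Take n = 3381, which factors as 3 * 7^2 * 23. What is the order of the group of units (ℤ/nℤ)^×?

1848

φ(3381) = 3381 · (1 − 1/3) · (1 − 1/7) · (1 − 1/23)
       = 3381 · 264/483 = 1848.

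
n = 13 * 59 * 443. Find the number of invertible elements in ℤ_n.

φ(13) = 13 − 1 = 12.
φ(59) = 59 − 1 = 58.
φ(443) = 443 − 1 = 442.
φ(339781) = 12 × 58 × 442 = 307632.

307632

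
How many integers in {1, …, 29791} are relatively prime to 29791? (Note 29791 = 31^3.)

28830

φ(29791) = 29791 · (1 − 1/31)
       = 29791 · 30/31 = 28830.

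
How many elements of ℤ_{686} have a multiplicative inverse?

294

Factor 686: 686 = 2 * 7^3.
φ(2) = 2 − 1 = 1.
φ(7^3) = 7^3 − 7^2 = 343 − 49 = 294.
Since φ is multiplicative, φ(686) = 1 · 294 = 294.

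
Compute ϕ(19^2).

342

φ(19^2) = 19^2 − 19^1 = 361 − 19 = 342.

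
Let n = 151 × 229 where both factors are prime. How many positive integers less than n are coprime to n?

34200

φ(n) = (p − 1)(q − 1) = (151−1)(229−1) = 150·228 = 34200.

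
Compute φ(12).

Prime factorization: 12 = 2^2 × 3.
φ(12) = 12 · (1 − 1/2) · (1 − 1/3)
       = 12 · 2/6 = 4.

4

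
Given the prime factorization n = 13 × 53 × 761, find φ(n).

474240

φ(13) = 13 − 1 = 12.
φ(53) = 53 − 1 = 52.
φ(761) = 761 − 1 = 760.
Since φ is multiplicative, φ(524329) = 12 · 52 · 760 = 474240.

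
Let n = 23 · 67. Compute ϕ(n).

1452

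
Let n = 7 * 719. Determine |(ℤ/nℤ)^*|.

4308

φ(7) = 7 − 1 = 6.
φ(719) = 719 − 1 = 718.
φ(5033) = 6 × 718 = 4308.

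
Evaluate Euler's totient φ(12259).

10560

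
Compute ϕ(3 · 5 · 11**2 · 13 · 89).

φ(3) = 3 − 1 = 2.
φ(5) = 5 − 1 = 4.
φ(11^2) = 11^1·(11−1) = 11·10 = 110.
φ(13) = 13 − 1 = 12.
φ(89) = 89 − 1 = 88.
Multiply: 2 · 4 · 110 · 12 · 88 = 929280.

929280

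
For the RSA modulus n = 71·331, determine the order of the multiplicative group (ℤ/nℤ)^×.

23100

For distinct primes, φ(pq) = (p−1)(q−1) = 70 × 330 = 23100.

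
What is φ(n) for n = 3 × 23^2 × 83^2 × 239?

1639265936

φ(2612949477) = 2612949477 · (1 − 1/3) · (1 − 1/23) · (1 − 1/83) · (1 − 1/239)
       = 2612949477 · 858704/1368753 = 1639265936.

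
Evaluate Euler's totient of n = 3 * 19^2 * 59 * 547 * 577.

φ(3) = 3 − 1 = 2.
φ(19^2) = 19^2 − 19^1 = 361 − 19 = 342.
φ(59) = 59 − 1 = 58.
φ(547) = 547 − 1 = 546.
φ(577) = 577 − 1 = 576.
Multiply: 2 · 342 · 58 · 546 · 576 = 12476685312.

12476685312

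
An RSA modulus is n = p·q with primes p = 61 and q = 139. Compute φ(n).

For distinct primes, φ(pq) = (p−1)(q−1) = 60 × 138 = 8280.

8280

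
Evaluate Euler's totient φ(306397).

235872

Prime factorization: 306397 = 7^2 · 13^2 · 37.
φ(7^2) = 7^2 − 7^1 = 49 − 7 = 42.
φ(13^2) = 13^1·(13−1) = 13·12 = 156.
φ(37) = 37 − 1 = 36.
Multiply: 42 · 156 · 36 = 235872.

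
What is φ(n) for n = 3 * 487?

φ(3) = 3 − 1 = 2.
φ(487) = 487 − 1 = 486.
Since φ is multiplicative, φ(1461) = 2 · 486 = 972.

972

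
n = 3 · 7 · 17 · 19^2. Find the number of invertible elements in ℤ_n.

65664

φ(128877) = 128877 · (1 − 1/3) · (1 − 1/7) · (1 − 1/17) · (1 − 1/19)
       = 128877 · 3456/6783 = 65664.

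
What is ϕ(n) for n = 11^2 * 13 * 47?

φ(11^2) = 11^1·(11−1) = 11·10 = 110.
φ(13) = 13 − 1 = 12.
φ(47) = 47 − 1 = 46.
φ(73931) = 110 × 12 × 46 = 60720.

60720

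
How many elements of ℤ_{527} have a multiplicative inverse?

480

527 = 17 · 31.
φ(527) = 527 · (1 − 1/17) · (1 − 1/31)
       = 527 · 480/527 = 480.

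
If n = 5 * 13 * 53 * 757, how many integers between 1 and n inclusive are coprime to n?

1886976

φ(2607865) = 2607865 · (1 − 1/5) · (1 − 1/13) · (1 − 1/53) · (1 − 1/757)
       = 2607865 · 1886976/2607865 = 1886976.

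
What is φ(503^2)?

φ(253009) = 253009 · (1 − 1/503)
       = 253009 · 502/503 = 252506.

252506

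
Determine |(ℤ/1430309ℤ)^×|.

Prime factorization: 1430309 = 29 × 31 × 37 × 43.
φ(1430309) = 1430309 · (1 − 1/29) · (1 − 1/31) · (1 − 1/37) · (1 − 1/43)
       = 1430309 · 1270080/1430309 = 1270080.

1270080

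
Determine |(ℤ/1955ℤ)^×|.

1408

First factor: 1955 = 5 × 17 × 23.
φ(1955) = 1955 · (1 − 1/5) · (1 − 1/17) · (1 − 1/23)
       = 1955 · 1408/1955 = 1408.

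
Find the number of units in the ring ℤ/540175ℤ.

Factor 540175: 540175 = 5**2 · 17 · 31 · 41.
φ(5^2) = 5^2 − 5^1 = 25 − 5 = 20.
φ(17) = 17 − 1 = 16.
φ(31) = 31 − 1 = 30.
φ(41) = 41 − 1 = 40.
Multiply: 20 · 16 · 30 · 40 = 384000.

384000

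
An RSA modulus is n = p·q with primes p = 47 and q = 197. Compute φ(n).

φ(47) = 47 − 1 = 46.
φ(197) = 197 − 1 = 196.
Since φ is multiplicative, φ(9259) = 46 · 196 = 9016.

9016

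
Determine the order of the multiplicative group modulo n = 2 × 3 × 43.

φ(2) = 2 − 1 = 1.
φ(3) = 3 − 1 = 2.
φ(43) = 43 − 1 = 42.
Since φ is multiplicative, φ(258) = 1 · 2 · 42 = 84.

84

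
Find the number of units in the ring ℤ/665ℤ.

432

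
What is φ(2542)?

First factor: 2542 = 2 · 31 · 41.
φ(2542) = 2542 · (1 − 1/2) · (1 − 1/31) · (1 − 1/41)
       = 2542 · 1200/2542 = 1200.

1200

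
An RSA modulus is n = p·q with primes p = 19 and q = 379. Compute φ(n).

For distinct primes, φ(pq) = (p−1)(q−1) = 18 × 378 = 6804.

6804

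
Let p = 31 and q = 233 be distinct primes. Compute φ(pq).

6960

φ(7223) = 7223 · (1 − 1/31) · (1 − 1/233)
       = 7223 · 6960/7223 = 6960.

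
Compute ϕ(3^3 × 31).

φ(837) = 837 · (1 − 1/3) · (1 − 1/31)
       = 837 · 60/93 = 540.

540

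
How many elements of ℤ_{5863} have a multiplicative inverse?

4800

First factor: 5863 = 11 · 13 · 41.
φ(11) = 11 − 1 = 10.
φ(13) = 13 − 1 = 12.
φ(41) = 41 − 1 = 40.
Since φ is multiplicative, φ(5863) = 10 · 12 · 40 = 4800.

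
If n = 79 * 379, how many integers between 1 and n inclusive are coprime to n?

29484

φ(29941) = 29941 · (1 − 1/79) · (1 − 1/379)
       = 29941 · 29484/29941 = 29484.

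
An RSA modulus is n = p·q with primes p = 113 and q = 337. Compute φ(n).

37632

For distinct primes, φ(pq) = (p−1)(q−1) = 112 × 336 = 37632.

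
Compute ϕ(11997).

7560

Prime factorization: 11997 = 3^2 * 31 * 43.
φ(11997) = 11997 · (1 − 1/3) · (1 − 1/31) · (1 − 1/43)
       = 11997 · 2520/3999 = 7560.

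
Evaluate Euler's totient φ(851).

First factor: 851 = 23 · 37.
φ(851) = 851 · (1 − 1/23) · (1 − 1/37)
       = 851 · 792/851 = 792.

792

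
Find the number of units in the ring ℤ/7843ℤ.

6600

Factor 7843: 7843 = 11 · 23 · 31.
φ(11) = 11 − 1 = 10.
φ(23) = 23 − 1 = 22.
φ(31) = 31 − 1 = 30.
Multiply: 10 · 22 · 30 = 6600.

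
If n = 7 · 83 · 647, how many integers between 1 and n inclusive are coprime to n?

317832

φ(7) = 7 − 1 = 6.
φ(83) = 83 − 1 = 82.
φ(647) = 647 − 1 = 646.
Multiply: 6 · 82 · 646 = 317832.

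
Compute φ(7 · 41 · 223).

φ(64001) = 64001 · (1 − 1/7) · (1 − 1/41) · (1 − 1/223)
       = 64001 · 53280/64001 = 53280.

53280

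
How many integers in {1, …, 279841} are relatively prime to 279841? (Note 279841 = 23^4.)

φ(23^4) = 23^3·(23−1) = 12167·22 = 267674.

267674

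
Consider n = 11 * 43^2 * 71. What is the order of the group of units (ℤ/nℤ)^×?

1264200

φ(1444069) = 1444069 · (1 − 1/11) · (1 − 1/43) · (1 − 1/71)
       = 1444069 · 29400/33583 = 1264200.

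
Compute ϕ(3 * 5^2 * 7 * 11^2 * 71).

φ(4510275) = 4510275 · (1 − 1/3) · (1 − 1/5) · (1 − 1/7) · (1 − 1/11) · (1 − 1/71)
       = 4510275 · 33600/82005 = 1848000.

1848000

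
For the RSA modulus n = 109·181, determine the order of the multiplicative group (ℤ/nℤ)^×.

φ(pq) = (p−1)(q−1) = 108 · 180 = 19440.

19440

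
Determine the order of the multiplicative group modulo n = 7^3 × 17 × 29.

φ(169099) = 169099 · (1 − 1/7) · (1 − 1/17) · (1 − 1/29)
       = 169099 · 2688/3451 = 131712.

131712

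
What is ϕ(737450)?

737450 = 2 × 5^2 × 7^3 × 43.
φ(2) = 2 − 1 = 1.
φ(5^2) = 5^1·(5−1) = 5·4 = 20.
φ(7^3) = 7^3 − 7^2 = 343 − 49 = 294.
φ(43) = 43 − 1 = 42.
Multiply: 1 · 20 · 294 · 42 = 246960.

246960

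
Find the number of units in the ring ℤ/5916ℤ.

1792

Factor 5916: 5916 = 2**2 · 3 · 17 · 29.
φ(5916) = 5916 · (1 − 1/2) · (1 − 1/3) · (1 − 1/17) · (1 − 1/29)
       = 5916 · 896/2958 = 1792.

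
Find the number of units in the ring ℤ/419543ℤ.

354816

First factor: 419543 = 17 × 23 × 29 × 37.
φ(419543) = 419543 · (1 − 1/17) · (1 − 1/23) · (1 − 1/29) · (1 − 1/37)
       = 419543 · 354816/419543 = 354816.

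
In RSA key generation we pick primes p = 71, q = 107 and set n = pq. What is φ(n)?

For distinct primes, φ(pq) = (p−1)(q−1) = 70 × 106 = 7420.

7420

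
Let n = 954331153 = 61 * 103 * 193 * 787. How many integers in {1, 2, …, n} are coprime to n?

φ(61) = 61 − 1 = 60.
φ(103) = 103 − 1 = 102.
φ(193) = 193 − 1 = 192.
φ(787) = 787 − 1 = 786.
Since φ is multiplicative, φ(954331153) = 60 · 102 · 192 · 786 = 923581440.

923581440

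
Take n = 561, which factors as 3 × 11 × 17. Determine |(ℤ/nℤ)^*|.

φ(3) = 3 − 1 = 2.
φ(11) = 11 − 1 = 10.
φ(17) = 17 − 1 = 16.
φ(561) = 2 × 10 × 16 = 320.

320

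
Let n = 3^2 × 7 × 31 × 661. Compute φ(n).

712800

φ(3^2) = 3^2 − 3^1 = 9 − 3 = 6.
φ(7) = 7 − 1 = 6.
φ(31) = 31 − 1 = 30.
φ(661) = 661 − 1 = 660.
Since φ is multiplicative, φ(1290933) = 6 · 6 · 30 · 660 = 712800.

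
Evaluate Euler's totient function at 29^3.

23548

φ(24389) = 24389 · (1 − 1/29)
       = 24389 · 28/29 = 23548.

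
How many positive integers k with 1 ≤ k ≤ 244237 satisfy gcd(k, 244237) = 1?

244237 = 7 · 23 · 37 · 41.
φ(244237) = 244237 · (1 − 1/7) · (1 − 1/23) · (1 − 1/37) · (1 − 1/41)
       = 244237 · 190080/244237 = 190080.

190080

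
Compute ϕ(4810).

1728

First factor: 4810 = 2 · 5 · 13 · 37.
φ(4810) = 4810 · (1 − 1/2) · (1 − 1/5) · (1 − 1/13) · (1 − 1/37)
       = 4810 · 1728/4810 = 1728.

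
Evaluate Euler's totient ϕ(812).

812 = 2^2 × 7 × 29.
φ(812) = 812 · (1 − 1/2) · (1 − 1/7) · (1 − 1/29)
       = 812 · 168/406 = 336.

336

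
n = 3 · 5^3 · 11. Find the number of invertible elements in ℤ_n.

2000

φ(3) = 3 − 1 = 2.
φ(5^3) = 5^2·(5−1) = 25·4 = 100.
φ(11) = 11 − 1 = 10.
φ(4125) = 2 × 100 × 10 = 2000.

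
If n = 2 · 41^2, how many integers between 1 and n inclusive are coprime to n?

φ(2) = 2 − 1 = 1.
φ(41^2) = 41^1·(41−1) = 41·40 = 1640.
Since φ is multiplicative, φ(3362) = 1 · 1640 = 1640.

1640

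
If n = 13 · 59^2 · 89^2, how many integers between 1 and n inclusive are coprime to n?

321613248

φ(358449013) = 358449013 · (1 − 1/13) · (1 − 1/59) · (1 − 1/89)
       = 358449013 · 61248/68263 = 321613248.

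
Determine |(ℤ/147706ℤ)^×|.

First factor: 147706 = 2 · 13^2 · 19 · 23.
φ(147706) = 147706 · (1 − 1/2) · (1 − 1/13) · (1 − 1/19) · (1 − 1/23)
       = 147706 · 4752/11362 = 61776.

61776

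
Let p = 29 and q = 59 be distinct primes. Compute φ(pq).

1624

φ(n) = (p − 1)(q − 1) = (29−1)(59−1) = 28·58 = 1624.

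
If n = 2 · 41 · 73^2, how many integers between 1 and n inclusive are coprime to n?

210240

φ(436978) = 436978 · (1 − 1/2) · (1 − 1/41) · (1 − 1/73)
       = 436978 · 2880/5986 = 210240.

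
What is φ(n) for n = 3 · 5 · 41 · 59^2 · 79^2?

φ(13360826415) = 13360826415 · (1 − 1/3) · (1 − 1/5) · (1 − 1/41) · (1 − 1/59) · (1 − 1/79)
       = 13360826415 · 1447680/2866515 = 6747636480.

6747636480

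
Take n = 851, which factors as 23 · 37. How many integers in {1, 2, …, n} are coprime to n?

φ(23) = 23 − 1 = 22.
φ(37) = 37 − 1 = 36.
φ(851) = 22 × 36 = 792.

792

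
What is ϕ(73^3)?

φ(73^3) = 73^2·(73−1) = 5329·72 = 383688.

383688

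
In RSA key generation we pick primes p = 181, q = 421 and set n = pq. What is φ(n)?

φ(pq) = (p−1)(q−1) = 180 · 420 = 75600.

75600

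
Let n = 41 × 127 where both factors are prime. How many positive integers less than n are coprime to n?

φ(5207) = 5207 · (1 − 1/41) · (1 − 1/127)
       = 5207 · 5040/5207 = 5040.

5040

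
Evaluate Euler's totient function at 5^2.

20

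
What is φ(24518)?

24518 = 2 · 13 · 23 · 41.
φ(2) = 2 − 1 = 1.
φ(13) = 13 − 1 = 12.
φ(23) = 23 − 1 = 22.
φ(41) = 41 − 1 = 40.
φ(24518) = 1 × 12 × 22 × 40 = 10560.

10560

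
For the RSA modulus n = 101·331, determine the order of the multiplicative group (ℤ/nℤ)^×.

33000

For distinct primes, φ(pq) = (p−1)(q−1) = 100 × 330 = 33000.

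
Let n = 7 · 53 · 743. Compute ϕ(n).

φ(7) = 7 − 1 = 6.
φ(53) = 53 − 1 = 52.
φ(743) = 743 − 1 = 742.
Since φ is multiplicative, φ(275653) = 6 · 52 · 742 = 231504.

231504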